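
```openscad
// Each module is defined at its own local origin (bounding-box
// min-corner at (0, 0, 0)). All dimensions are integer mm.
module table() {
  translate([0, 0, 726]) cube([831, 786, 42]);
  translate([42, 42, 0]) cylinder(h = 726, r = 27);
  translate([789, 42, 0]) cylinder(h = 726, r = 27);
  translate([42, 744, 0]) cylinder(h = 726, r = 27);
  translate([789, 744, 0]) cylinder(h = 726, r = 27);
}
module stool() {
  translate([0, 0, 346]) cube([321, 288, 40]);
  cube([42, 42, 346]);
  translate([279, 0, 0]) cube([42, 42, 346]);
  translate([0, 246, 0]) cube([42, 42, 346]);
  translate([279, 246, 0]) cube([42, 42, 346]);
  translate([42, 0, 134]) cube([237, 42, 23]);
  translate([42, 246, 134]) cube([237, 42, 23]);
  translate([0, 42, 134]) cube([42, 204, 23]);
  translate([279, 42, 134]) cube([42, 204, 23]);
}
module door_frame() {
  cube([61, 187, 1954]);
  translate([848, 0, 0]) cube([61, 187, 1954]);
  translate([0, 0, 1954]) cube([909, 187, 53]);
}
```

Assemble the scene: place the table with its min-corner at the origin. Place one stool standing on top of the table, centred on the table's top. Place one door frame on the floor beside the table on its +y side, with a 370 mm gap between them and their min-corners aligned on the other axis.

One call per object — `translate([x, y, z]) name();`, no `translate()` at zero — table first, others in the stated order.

table();
translate([255, 249, 768]) stool();
translate([0, 1156, 0]) door_frame();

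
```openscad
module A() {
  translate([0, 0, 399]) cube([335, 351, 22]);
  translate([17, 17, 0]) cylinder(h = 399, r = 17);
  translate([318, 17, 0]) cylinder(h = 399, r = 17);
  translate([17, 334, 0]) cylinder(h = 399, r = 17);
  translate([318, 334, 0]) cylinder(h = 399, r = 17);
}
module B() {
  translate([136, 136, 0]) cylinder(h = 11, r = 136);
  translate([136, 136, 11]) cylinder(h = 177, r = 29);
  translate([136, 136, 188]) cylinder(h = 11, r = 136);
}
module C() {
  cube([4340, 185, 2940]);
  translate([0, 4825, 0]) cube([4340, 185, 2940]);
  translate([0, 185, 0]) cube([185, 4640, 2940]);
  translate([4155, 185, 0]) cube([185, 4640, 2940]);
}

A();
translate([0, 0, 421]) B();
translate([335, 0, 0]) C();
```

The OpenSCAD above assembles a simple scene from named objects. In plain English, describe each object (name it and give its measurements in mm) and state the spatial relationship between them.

A is a simple wooden stool: a rectangular seat 335 mm (x) by 351 mm (y), 22 mm thick, top face at z = 421 mm, on four round legs, each 34 mm in diameter. The legs rest on z = 0, each leg's axis is inset half a diameter from the nearest pair of seat edges (so the leg's bounding box is flush with the corner).

B is a spool: two coaxial disc flanges of radius 136 mm and thickness 11 mm, joined by a core cylinder of radius 29 mm and height 177 mm. The lower flange rests on z = 0 and the three cylinders share a vertical axis.

C is a box-shaped house frame (walls only): outside footprint 4340×5010 mm, wall height 2940 mm, wall thickness 185 mm. The two y-facing walls run the full x-width; the two x-facing walls fit between the inner faces of the y-facing walls.

The spool is on top of the stool. The house frame is against the stool's +x side, with their −y faces flush.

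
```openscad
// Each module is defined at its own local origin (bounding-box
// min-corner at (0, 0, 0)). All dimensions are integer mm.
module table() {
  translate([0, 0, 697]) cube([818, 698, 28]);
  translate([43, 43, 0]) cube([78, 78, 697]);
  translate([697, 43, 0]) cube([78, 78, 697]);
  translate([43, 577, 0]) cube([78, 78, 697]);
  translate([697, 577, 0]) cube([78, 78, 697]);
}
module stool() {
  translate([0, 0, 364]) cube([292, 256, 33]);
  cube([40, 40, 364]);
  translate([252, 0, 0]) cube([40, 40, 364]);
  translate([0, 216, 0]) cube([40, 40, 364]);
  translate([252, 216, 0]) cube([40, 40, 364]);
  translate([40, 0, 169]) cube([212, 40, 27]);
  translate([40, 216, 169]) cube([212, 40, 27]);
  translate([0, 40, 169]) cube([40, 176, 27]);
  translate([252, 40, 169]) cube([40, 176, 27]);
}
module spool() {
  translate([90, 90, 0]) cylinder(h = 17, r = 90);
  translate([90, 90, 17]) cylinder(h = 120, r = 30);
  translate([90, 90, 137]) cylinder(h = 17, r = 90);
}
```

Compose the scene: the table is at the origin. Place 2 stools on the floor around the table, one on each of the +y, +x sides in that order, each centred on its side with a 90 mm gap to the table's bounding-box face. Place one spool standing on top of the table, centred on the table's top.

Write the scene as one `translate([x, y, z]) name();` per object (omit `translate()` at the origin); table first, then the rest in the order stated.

table();
translate([263, 788, 0]) stool();
translate([908, 221, 0]) stool();
translate([319, 259, 725]) spool();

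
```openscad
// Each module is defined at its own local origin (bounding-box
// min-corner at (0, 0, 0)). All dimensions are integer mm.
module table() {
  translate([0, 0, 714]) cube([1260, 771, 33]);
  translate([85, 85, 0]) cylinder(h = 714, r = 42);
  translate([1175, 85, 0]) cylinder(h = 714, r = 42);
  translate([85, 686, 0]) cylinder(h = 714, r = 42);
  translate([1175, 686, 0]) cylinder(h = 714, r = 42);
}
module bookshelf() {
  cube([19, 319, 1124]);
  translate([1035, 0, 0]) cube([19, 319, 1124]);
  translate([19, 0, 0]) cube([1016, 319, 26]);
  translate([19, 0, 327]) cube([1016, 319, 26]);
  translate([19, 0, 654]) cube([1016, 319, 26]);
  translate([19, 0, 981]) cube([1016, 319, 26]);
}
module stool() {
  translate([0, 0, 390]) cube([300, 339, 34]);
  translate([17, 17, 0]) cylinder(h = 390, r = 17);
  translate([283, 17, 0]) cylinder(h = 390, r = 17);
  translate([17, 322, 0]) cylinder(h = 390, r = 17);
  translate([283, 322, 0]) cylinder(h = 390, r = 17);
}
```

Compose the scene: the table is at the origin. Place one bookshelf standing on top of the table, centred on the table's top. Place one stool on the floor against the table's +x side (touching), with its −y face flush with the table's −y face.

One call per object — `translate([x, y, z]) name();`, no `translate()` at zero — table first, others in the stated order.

table();
translate([103, 226, 747]) bookshelf();
translate([1260, 0, 0]) stool();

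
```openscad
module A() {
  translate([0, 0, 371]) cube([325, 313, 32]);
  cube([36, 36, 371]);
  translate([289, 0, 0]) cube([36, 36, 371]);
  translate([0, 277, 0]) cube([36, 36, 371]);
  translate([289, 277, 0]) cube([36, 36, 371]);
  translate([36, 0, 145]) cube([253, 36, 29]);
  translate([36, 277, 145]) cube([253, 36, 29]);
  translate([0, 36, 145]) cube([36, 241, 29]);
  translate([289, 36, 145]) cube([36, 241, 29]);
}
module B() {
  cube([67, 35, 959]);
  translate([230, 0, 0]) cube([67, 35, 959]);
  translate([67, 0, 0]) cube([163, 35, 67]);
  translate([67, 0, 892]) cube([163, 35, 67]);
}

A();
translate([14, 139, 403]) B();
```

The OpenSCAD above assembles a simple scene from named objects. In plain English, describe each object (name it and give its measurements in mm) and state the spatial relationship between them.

A is a four-legged stool. The seat is 325×313 mm, 32 mm thick, top at z = 403 mm. It stands on four square legs, each 36×36 mm in cross-section, from z = 0 to the seat underside, each flush with a corner of the seat. Four stretchers, 36 mm wide and 29 mm tall, connect adjacent legs with their undersides at z = 145 mm, each running between the inner faces of the legs it joins and aligned with the legs' outer faces on the other axis.

B is a picture frame with a 163×825 mm rectangular opening (x by z) and a uniform 67 mm border on every side. Frame depth is 35 mm along y. It is built from two vertical stiles running the full outside height and two horizontal rails spanning the gap between the stiles.

The picture frame is on top of the stool, centred.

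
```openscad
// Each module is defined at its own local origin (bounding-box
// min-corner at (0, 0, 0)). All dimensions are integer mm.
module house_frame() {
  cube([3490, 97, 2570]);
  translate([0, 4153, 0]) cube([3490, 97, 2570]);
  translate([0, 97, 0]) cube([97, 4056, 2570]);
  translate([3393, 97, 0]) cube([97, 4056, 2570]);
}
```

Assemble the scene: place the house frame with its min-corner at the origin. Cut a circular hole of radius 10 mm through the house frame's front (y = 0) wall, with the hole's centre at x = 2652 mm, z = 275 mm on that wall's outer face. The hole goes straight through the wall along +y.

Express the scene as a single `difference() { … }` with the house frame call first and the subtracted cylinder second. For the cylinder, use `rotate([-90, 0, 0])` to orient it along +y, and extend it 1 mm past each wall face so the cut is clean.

difference() {
  house_frame();
  translate([2652, -1, 275]) rotate([-90, 0, 0]) cylinder(h = 99, r = 10);
}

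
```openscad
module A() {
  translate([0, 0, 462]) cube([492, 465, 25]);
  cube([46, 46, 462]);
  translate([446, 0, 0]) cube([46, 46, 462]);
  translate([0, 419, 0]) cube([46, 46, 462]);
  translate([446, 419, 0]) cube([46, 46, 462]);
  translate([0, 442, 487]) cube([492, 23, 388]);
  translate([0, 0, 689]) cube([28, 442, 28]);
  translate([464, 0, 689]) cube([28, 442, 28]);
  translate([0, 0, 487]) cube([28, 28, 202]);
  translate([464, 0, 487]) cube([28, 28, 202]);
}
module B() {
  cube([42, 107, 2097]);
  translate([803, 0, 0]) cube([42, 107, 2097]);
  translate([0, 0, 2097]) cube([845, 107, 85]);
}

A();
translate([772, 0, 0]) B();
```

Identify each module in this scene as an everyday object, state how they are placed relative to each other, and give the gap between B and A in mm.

The door frame's nearest face is 280 mm from the chair's +x face.

A is a chair. B is a door frame. The door frame is on the floor beside the chair on its +x side. The gap between the door frame and the chair is 280 mm.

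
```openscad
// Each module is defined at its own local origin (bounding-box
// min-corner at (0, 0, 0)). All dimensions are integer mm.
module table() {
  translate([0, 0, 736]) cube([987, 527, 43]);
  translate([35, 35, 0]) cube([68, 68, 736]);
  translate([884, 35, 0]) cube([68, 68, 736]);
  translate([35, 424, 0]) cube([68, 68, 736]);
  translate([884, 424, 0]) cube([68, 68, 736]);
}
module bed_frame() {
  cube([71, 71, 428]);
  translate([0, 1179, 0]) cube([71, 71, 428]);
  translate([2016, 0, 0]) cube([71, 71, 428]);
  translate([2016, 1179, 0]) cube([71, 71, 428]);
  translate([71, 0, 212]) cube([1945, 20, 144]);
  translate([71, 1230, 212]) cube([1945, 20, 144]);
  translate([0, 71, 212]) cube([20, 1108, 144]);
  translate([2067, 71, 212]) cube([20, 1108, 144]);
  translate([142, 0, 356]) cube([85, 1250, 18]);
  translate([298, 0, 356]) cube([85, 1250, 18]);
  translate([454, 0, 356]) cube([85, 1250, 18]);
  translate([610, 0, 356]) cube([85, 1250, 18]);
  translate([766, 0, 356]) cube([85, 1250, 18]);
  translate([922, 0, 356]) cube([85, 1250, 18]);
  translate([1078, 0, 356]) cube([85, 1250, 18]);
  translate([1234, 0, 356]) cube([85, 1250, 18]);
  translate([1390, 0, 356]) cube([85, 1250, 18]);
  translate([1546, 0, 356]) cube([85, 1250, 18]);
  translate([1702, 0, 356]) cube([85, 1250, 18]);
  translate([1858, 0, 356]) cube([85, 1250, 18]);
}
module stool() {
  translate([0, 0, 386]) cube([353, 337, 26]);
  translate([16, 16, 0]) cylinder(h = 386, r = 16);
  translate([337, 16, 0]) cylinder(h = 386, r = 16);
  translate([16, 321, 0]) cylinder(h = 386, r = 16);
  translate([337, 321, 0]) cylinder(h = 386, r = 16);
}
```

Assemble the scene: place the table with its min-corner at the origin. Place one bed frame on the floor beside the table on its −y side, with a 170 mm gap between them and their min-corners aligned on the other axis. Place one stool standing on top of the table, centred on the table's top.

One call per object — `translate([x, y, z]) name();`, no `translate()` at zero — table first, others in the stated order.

table();
translate([0, -1420, 0]) bed_frame();
translate([317, 95, 779]) stool();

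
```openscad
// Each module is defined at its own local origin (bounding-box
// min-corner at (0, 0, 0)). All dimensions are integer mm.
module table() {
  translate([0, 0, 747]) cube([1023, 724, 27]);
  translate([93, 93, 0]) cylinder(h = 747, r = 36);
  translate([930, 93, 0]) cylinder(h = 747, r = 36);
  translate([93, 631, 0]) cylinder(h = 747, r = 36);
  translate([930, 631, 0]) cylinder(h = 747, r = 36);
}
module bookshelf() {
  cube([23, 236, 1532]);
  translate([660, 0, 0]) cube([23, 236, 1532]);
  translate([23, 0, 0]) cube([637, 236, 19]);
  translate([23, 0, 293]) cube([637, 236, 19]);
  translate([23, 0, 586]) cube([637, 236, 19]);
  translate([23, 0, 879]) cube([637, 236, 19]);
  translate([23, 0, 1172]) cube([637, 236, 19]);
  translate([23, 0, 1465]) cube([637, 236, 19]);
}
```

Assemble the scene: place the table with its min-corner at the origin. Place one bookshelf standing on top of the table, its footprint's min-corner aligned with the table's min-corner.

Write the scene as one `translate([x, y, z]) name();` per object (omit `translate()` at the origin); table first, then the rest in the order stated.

table();
translate([0, 0, 774]) bookshelf();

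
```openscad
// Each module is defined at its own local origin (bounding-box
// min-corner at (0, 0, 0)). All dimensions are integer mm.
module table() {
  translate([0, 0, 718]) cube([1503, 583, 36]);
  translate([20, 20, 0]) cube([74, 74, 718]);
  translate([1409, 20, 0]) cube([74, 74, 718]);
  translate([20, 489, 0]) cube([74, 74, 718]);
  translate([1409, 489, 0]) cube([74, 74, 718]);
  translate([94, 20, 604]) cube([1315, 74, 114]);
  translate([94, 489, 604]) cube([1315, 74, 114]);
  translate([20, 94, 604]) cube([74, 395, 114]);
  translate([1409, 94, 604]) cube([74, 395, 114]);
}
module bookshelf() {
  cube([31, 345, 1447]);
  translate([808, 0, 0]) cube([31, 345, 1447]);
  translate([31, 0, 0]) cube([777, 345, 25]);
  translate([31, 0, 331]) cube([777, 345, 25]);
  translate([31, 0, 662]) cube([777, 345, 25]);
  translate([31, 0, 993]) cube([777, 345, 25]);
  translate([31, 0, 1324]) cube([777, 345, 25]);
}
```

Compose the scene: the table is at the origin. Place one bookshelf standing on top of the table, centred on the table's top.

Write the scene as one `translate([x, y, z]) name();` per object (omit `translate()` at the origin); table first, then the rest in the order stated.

table();
translate([332, 119, 754]) bookshelf();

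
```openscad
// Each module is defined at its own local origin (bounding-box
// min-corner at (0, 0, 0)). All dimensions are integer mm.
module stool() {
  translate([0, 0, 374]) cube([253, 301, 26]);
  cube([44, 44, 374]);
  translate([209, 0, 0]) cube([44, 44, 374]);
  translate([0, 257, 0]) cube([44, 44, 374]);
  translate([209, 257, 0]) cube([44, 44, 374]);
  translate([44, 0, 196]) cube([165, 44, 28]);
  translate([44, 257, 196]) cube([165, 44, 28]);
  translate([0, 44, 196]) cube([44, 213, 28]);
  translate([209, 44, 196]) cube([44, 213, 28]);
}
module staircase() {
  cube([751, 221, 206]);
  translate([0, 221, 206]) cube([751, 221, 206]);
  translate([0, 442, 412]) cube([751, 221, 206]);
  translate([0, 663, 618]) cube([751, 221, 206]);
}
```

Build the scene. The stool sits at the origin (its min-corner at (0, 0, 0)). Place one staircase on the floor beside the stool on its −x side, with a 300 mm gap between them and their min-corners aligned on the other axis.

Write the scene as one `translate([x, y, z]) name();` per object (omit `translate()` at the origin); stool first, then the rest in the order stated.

stool();
translate([-1051, 0, 0]) staircase();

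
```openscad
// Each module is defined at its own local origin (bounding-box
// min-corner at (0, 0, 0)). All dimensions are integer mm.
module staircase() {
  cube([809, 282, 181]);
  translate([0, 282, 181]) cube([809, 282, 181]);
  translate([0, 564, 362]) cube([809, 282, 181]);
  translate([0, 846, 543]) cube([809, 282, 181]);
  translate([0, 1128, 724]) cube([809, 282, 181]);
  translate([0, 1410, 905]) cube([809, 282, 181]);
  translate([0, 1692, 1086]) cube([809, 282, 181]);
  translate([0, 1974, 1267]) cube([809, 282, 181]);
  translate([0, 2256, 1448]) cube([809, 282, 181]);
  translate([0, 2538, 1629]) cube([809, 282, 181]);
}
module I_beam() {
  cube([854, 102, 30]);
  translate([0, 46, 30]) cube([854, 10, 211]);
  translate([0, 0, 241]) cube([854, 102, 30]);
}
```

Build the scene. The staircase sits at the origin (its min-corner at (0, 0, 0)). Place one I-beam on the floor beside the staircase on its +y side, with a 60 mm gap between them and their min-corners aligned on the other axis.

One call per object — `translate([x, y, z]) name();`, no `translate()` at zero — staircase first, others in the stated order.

staircase();
translate([0, 2880, 0]) I_beam();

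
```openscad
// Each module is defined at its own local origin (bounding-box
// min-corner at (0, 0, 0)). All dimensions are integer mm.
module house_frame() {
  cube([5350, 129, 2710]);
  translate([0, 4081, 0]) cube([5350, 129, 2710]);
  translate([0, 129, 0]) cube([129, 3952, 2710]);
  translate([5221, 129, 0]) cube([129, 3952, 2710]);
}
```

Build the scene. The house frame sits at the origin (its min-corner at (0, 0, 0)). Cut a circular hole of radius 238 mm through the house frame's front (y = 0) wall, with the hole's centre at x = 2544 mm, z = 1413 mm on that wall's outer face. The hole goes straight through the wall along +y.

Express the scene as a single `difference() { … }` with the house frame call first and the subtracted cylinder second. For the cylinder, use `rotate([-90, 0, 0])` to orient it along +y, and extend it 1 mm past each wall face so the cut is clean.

difference() {
  house_frame();
  translate([2544, -1, 1413]) rotate([-90, 0, 0]) cylinder(h = 131, r = 238);
}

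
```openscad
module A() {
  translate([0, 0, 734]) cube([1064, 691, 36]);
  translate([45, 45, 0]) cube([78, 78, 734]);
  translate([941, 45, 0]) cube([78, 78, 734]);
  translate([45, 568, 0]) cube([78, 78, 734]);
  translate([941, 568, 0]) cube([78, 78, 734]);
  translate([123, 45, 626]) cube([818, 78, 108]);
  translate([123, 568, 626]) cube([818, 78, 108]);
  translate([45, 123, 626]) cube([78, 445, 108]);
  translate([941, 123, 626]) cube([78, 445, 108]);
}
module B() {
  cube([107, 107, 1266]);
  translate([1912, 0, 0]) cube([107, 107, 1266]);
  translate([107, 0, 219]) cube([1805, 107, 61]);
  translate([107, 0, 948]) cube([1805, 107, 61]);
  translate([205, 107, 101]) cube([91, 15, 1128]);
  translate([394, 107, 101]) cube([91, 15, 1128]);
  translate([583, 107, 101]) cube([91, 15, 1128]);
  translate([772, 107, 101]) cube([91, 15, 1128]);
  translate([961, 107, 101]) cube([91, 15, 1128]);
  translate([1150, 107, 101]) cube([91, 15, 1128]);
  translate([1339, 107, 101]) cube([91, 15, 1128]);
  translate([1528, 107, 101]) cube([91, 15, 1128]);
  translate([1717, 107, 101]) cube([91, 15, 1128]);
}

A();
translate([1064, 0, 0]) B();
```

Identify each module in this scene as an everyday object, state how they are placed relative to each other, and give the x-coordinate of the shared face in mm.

A is a table. B is a fence section. The fence section is against the table's +x side, with their −y faces flush. The x-coordinate of the shared face is 1064 mm.

The table's +x face and the fence section's −x face are both at x = 1064 mm.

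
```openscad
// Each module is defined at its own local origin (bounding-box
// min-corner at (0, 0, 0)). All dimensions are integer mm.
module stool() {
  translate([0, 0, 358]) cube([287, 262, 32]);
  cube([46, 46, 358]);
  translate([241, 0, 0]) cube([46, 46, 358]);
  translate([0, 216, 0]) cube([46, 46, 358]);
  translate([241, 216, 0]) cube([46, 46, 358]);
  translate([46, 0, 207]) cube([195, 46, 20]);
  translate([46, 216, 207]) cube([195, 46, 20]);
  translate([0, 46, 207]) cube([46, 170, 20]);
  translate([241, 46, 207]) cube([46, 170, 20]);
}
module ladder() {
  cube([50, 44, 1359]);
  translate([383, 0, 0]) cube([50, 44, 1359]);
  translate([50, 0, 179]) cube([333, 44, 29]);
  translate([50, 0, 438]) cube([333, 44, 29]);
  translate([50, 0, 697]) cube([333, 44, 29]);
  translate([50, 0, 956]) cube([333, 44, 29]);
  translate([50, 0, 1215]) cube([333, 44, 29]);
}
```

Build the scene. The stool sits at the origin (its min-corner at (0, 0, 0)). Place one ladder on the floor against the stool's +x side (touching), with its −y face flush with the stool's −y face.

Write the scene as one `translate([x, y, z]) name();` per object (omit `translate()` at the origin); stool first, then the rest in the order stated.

stool();
translate([287, 0, 0]) ladder();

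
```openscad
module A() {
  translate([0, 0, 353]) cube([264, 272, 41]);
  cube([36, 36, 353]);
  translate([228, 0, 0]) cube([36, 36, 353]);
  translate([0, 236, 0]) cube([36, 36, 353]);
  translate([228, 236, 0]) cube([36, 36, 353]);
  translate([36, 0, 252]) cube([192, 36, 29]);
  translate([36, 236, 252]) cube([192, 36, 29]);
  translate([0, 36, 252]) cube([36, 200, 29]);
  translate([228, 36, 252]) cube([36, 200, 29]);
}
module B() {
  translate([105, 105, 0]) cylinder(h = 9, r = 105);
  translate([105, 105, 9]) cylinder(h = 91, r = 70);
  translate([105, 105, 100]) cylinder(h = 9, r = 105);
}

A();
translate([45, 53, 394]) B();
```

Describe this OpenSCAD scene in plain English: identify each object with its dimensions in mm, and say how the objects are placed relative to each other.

A is a four-legged stool. The seat is 264×272 mm, 41 mm thick, top at z = 394 mm. It stands on four square legs, each 36×36 mm in cross-section, from z = 0 to the seat underside, each flush with a corner of the seat. Four stretchers, 36 mm wide and 29 mm tall, connect adjacent legs with their undersides at z = 252 mm, each running between the inner faces of the legs it joins and aligned with the legs' outer faces on the other axis.

B is a spool: two coaxial disc flanges of radius 105 mm and thickness 9 mm, joined by a core cylinder of radius 70 mm and height 91 mm. The lower flange rests on z = 0 and the three cylinders share a vertical axis.

The spool is on top of the stool.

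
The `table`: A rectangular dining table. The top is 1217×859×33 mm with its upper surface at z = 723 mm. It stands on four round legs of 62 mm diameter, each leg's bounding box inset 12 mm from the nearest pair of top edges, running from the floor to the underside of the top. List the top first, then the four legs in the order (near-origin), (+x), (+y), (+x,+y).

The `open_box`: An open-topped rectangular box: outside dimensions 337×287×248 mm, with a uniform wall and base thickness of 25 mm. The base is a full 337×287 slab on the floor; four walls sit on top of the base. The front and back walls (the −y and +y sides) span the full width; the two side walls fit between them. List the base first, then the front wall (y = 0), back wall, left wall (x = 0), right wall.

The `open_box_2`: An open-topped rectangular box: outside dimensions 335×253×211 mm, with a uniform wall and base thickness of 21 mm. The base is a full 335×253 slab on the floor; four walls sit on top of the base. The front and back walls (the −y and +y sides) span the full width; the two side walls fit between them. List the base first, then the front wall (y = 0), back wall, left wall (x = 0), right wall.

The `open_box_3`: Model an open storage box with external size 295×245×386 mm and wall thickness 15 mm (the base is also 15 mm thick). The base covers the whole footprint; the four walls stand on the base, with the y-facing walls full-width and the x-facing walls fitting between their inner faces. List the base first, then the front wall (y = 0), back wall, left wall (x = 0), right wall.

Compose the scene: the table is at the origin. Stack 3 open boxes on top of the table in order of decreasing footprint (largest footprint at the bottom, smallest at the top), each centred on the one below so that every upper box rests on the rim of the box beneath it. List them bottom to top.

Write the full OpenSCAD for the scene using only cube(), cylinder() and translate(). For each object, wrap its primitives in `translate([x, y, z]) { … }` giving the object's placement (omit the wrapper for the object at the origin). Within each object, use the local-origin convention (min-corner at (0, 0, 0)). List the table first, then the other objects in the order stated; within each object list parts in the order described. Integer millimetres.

translate([0, 0, 690]) cube([1217, 859, 33]);
translate([43, 43, 0]) cylinder(h = 690, r = 31);
translate([1174, 43, 0]) cylinder(h = 690, r = 31);
translate([43, 816, 0]) cylinder(h = 690, r = 31);
translate([1174, 816, 0]) cylinder(h = 690, r = 31);
translate([440, 286, 723]) {
  cube([337, 287, 25]);
  translate([0, 0, 25]) cube([337, 25, 223]);
  translate([0, 262, 25]) cube([337, 25, 223]);
  translate([0, 25, 25]) cube([25, 237, 223]);
  translate([312, 25, 25]) cube([25, 237, 223]);
}
translate([441, 303, 971]) {
  cube([335, 253, 21]);
  translate([0, 0, 21]) cube([335, 21, 190]);
  translate([0, 232, 21]) cube([335, 21, 190]);
  translate([0, 21, 21]) cube([21, 211, 190]);
  translate([314, 21, 21]) cube([21, 211, 190]);
}
translate([461, 307, 1182]) {
  cube([295, 245, 15]);
  translate([0, 0, 15]) cube([295, 15, 371]);
  translate([0, 230, 15]) cube([295, 15, 371]);
  translate([0, 15, 15]) cube([15, 215, 371]);
  translate([280, 15, 15]) cube([15, 215, 371]);
}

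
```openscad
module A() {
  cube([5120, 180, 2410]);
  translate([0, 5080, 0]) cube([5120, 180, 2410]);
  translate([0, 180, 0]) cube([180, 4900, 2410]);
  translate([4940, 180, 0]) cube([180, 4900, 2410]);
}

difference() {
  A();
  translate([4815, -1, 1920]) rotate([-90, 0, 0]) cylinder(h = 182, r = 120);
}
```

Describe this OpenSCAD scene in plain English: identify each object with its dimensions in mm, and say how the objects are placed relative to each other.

A is a box-shaped house frame (walls only): outside footprint 5120×5260 mm, wall height 2410 mm, wall thickness 180 mm. The two y-facing walls run the full x-width; the two x-facing walls fit between the inner faces of the y-facing walls.

The house frame has a circular hole of radius 120 mm through its front wall, centred at (x = 4815, z = 1920).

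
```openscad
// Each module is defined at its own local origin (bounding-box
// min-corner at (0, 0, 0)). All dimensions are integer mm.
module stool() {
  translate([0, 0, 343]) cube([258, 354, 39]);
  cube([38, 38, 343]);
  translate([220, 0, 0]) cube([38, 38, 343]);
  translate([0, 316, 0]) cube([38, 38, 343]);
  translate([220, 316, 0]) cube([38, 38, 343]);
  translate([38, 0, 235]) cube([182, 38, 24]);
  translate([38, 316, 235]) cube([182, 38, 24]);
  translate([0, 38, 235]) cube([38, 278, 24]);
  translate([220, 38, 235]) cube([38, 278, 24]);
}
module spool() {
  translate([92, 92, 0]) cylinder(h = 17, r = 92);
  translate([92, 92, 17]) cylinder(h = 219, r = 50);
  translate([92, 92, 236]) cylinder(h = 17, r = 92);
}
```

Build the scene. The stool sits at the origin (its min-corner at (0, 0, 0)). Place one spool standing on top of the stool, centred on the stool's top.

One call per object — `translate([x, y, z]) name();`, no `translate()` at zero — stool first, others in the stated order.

stool();
translate([37, 85, 382]) spool();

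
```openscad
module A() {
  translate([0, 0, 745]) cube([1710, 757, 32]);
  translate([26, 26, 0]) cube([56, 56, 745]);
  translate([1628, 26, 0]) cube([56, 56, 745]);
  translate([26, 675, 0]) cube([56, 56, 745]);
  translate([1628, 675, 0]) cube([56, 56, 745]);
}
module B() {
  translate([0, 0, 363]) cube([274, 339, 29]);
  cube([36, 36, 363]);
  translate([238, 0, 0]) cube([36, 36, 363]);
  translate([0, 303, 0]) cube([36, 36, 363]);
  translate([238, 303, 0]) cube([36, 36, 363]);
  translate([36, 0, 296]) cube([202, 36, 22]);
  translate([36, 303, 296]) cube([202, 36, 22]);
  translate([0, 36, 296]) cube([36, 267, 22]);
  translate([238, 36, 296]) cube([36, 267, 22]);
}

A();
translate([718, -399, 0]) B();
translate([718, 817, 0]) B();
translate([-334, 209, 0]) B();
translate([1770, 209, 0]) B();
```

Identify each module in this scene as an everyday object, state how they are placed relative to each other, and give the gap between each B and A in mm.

A is a table. B is a stool. Four stools sit around the table at the −y, +y, −x, +x sides. The gap between each stool and the table is 60 mm.

Each stool's nearest face is 60 mm from the table's bounding box.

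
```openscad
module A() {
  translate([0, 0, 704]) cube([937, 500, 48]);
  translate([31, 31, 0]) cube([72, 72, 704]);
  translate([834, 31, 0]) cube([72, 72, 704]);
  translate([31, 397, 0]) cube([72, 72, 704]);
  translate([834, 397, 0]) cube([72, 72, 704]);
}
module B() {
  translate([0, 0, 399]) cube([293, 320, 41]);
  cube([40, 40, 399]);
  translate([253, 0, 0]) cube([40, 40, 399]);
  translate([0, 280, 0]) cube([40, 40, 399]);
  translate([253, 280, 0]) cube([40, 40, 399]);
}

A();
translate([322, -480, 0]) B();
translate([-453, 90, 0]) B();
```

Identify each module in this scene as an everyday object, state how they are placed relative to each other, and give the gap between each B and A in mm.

Each stool's nearest face is 160 mm from the table's bounding box.

A is a table. B is a stool. Two stools sit around the table at the −y, −x sides. The gap between each stool and the table is 160 mm.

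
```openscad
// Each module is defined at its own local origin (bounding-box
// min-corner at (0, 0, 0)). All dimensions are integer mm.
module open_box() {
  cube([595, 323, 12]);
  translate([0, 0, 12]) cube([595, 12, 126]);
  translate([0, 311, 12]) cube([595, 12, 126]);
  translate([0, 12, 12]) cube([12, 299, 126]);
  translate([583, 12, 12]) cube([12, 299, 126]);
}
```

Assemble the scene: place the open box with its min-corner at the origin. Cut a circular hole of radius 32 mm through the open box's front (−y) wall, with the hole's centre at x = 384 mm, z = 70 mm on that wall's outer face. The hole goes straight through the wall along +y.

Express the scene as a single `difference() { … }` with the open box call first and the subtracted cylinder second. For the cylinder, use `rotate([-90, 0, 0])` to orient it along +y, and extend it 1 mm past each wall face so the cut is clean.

difference() {
  open_box();
  translate([384, -1, 70]) rotate([-90, 0, 0]) cylinder(h = 14, r = 32);
}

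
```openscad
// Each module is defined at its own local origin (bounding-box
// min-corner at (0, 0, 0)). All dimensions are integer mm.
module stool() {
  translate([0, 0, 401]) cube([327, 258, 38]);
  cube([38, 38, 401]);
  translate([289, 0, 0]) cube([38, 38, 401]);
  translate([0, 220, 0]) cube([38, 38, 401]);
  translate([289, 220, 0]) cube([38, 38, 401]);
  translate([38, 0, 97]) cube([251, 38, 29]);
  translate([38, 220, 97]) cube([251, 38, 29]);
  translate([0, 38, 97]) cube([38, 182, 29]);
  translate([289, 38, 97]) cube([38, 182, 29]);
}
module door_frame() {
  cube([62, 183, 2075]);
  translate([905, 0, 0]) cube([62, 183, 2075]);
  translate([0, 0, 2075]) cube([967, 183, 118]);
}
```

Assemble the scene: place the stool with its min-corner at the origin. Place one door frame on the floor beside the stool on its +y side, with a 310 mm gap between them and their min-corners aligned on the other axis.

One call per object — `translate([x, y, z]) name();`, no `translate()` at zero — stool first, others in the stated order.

stool();
translate([0, 568, 0]) door_frame();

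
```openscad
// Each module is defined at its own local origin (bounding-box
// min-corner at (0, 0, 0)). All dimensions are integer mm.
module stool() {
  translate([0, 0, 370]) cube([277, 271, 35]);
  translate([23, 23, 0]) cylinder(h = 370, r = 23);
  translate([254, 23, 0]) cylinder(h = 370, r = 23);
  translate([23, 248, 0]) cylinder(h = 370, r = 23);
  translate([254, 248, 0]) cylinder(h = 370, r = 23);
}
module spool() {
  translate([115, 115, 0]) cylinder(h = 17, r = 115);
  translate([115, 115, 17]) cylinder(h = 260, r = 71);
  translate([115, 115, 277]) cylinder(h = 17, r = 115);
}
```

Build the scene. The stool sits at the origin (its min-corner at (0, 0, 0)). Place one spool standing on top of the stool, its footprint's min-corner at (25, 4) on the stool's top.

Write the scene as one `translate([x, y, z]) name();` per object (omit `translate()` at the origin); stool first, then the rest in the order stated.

stool();
translate([25, 4, 405]) spool();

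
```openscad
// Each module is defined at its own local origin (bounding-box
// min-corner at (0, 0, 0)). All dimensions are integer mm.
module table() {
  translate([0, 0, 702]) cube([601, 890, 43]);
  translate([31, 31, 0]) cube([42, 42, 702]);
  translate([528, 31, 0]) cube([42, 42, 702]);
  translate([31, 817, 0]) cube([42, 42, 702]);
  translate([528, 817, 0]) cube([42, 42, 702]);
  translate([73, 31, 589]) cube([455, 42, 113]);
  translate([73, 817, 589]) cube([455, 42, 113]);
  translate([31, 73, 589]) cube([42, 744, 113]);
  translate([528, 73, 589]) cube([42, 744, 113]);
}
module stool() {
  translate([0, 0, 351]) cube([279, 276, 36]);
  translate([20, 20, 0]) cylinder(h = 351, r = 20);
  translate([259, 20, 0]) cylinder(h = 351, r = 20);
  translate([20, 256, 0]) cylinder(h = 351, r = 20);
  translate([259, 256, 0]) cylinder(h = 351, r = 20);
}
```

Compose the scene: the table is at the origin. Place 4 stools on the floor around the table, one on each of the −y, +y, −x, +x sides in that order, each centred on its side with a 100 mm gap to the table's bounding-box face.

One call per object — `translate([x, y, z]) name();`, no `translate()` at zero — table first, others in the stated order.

table();
translate([161, -376, 0]) stool();
translate([161, 990, 0]) stool();
translate([-379, 307, 0]) stool();
translate([701, 307, 0]) stool();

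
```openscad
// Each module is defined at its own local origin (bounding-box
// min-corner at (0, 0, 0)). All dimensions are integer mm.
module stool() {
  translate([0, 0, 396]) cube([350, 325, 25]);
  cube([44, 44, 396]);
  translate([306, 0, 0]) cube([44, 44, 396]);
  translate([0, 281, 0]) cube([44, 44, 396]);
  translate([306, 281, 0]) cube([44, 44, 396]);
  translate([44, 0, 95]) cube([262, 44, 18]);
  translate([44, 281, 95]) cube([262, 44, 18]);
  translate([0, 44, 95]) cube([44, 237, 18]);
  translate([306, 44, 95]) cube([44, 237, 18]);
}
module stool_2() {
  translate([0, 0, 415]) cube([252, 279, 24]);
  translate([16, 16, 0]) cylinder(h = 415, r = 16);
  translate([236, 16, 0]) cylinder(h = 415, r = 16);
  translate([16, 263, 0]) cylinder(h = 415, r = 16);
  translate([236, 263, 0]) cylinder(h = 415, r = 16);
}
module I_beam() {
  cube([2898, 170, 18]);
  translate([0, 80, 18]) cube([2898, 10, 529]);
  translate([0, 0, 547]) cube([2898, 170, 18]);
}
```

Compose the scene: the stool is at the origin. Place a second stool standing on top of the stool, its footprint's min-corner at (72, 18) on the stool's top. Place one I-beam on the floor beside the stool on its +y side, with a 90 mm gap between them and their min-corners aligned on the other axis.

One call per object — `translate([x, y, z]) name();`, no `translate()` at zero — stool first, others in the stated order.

stool();
translate([72, 18, 421]) stool_2();
translate([0, 415, 0]) I_beam();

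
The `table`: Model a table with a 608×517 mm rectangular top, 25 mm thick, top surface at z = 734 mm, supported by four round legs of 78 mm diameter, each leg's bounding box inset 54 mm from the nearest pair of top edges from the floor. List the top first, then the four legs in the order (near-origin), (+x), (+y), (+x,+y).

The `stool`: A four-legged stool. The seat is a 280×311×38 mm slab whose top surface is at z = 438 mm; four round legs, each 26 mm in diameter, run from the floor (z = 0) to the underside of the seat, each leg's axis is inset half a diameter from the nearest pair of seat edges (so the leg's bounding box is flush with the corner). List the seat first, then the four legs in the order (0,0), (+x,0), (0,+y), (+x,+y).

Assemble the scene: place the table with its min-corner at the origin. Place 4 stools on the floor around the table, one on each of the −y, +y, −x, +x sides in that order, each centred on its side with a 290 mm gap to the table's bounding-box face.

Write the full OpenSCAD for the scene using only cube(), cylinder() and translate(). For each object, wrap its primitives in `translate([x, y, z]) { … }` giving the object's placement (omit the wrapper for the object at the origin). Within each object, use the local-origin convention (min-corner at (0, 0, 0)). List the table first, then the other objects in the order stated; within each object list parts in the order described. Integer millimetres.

translate([0, 0, 709]) cube([608, 517, 25]);
translate([93, 93, 0]) cylinder(h = 709, r = 39);
translate([515, 93, 0]) cylinder(h = 709, r = 39);
translate([93, 424, 0]) cylinder(h = 709, r = 39);
translate([515, 424, 0]) cylinder(h = 709, r = 39);
translate([164, -601, 0]) {
  translate([0, 0, 400]) cube([280, 311, 38]);
  translate([13, 13, 0]) cylinder(h = 400, r = 13);
  translate([267, 13, 0]) cylinder(h = 400, r = 13);
  translate([13, 298, 0]) cylinder(h = 400, r = 13);
  translate([267, 298, 0]) cylinder(h = 400, r = 13);
}
translate([164, 807, 0]) {
  translate([0, 0, 400]) cube([280, 311, 38]);
  translate([13, 13, 0]) cylinder(h = 400, r = 13);
  translate([267, 13, 0]) cylinder(h = 400, r = 13);
  translate([13, 298, 0]) cylinder(h = 400, r = 13);
  translate([267, 298, 0]) cylinder(h = 400, r = 13);
}
translate([-570, 103, 0]) {
  translate([0, 0, 400]) cube([280, 311, 38]);
  translate([13, 13, 0]) cylinder(h = 400, r = 13);
  translate([267, 13, 0]) cylinder(h = 400, r = 13);
  translate([13, 298, 0]) cylinder(h = 400, r = 13);
  translate([267, 298, 0]) cylinder(h = 400, r = 13);
}
translate([898, 103, 0]) {
  translate([0, 0, 400]) cube([280, 311, 38]);
  translate([13, 13, 0]) cylinder(h = 400, r = 13);
  translate([267, 13, 0]) cylinder(h = 400, r = 13);
  translate([13, 298, 0]) cylinder(h = 400, r = 13);
  translate([267, 298, 0]) cylinder(h = 400, r = 13);
}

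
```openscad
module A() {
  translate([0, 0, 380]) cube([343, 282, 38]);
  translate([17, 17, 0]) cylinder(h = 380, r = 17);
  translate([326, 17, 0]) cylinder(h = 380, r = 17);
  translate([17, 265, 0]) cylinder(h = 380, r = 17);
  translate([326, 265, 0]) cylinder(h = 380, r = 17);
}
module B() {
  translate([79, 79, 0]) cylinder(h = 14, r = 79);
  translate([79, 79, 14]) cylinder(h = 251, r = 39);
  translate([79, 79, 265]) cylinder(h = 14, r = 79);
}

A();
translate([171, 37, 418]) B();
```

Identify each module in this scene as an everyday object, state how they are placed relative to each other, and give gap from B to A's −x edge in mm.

The spool's min-x is at 171; the stool's min-x is 0; gap = 171 mm.

A is a stool. B is a spool. The spool is on top of the stool. The gap from the spool to the stool's −x edge is 171 mm.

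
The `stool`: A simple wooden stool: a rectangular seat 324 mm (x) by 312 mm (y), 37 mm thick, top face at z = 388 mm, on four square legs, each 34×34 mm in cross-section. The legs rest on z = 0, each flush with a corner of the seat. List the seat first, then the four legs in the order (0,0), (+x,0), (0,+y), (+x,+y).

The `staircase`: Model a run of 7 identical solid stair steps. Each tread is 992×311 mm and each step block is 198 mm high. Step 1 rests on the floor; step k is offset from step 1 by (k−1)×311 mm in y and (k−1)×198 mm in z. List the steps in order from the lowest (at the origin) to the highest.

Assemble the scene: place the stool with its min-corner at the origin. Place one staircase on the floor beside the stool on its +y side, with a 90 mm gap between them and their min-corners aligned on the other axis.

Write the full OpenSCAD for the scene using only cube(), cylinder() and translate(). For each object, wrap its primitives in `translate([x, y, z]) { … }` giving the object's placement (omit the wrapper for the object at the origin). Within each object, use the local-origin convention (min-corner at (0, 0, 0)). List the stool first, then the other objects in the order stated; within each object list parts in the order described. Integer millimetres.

translate([0, 0, 351]) cube([324, 312, 37]);
cube([34, 34, 351]);
translate([290, 0, 0]) cube([34, 34, 351]);
translate([0, 278, 0]) cube([34, 34, 351]);
translate([290, 278, 0]) cube([34, 34, 351]);
translate([0, 402, 0]) {
  cube([992, 311, 198]);
  translate([0, 311, 198]) cube([992, 311, 198]);
  translate([0, 622, 396]) cube([992, 311, 198]);
  translate([0, 933, 594]) cube([992, 311, 198]);
  translate([0, 1244, 792]) cube([992, 311, 198]);
  translate([0, 1555, 990]) cube([992, 311, 198]);
  translate([0, 1866, 1188]) cube([992, 311, 198]);
}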